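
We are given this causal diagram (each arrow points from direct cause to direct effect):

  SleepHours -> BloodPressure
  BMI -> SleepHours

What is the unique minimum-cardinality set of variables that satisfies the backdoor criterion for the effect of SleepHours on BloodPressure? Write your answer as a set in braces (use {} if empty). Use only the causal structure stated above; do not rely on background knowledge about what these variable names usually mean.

{}

Variables eligible for adjustment (non-descendants of SleepHours, excluding SleepHours and BloodPressure): {BMI}.
Backdoor paths from SleepHours to BloodPressure:
  (none)
With no backdoor paths the empty set already satisfies the criterion, and it is trivially minimal.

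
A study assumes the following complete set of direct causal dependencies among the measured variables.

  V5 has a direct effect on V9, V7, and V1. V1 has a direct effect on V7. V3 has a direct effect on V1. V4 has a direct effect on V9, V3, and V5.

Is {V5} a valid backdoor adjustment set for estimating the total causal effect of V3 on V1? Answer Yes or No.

Backdoor paths from V3 to V1 (paths whose first edge points into V3):
  P1: V3 <- V4 -> V5 -> V1
  P2: V3 <- V4 -> V5 -> V7 <- V1
  P3: V3 <- V4 -> V9 <- V5 -> V1
  P4: V3 <- V4 -> V9 <- V5 -> V7 <- V1
Condition 1 (no descendant of V3 in the set): holds — descendants of V3 are {V1, V7}; none are in {V5}.
Condition 2 (every backdoor path blocked by {V5}):
  P1: blocked at chain node V5 ∈ conditioning set.
  P2: blocked at chain node V5 ∈ conditioning set.
  P3: blocked at collider V9 (neither it nor any descendant is in the conditioning set).
  P4: blocked at collider V9 (neither it nor any descendant is in the conditioning set).
{V5} satisfies the backdoor criterion.

Yes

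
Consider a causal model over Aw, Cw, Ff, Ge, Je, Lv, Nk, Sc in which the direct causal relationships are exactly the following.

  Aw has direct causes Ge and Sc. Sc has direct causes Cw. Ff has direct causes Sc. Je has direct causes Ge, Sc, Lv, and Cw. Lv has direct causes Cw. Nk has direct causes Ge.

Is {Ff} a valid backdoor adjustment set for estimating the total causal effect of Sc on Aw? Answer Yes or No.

No

Backdoor paths from Sc to Aw (paths whose first edge points into Sc):
  P1: Sc <- Cw -> Lv -> Je <- Ge -> Aw
  P2: Sc <- Cw -> Je <- Ge -> Aw
Condition 1 (no descendant of Sc in the set): FAILS — Ff is a descendant of Sc.
Condition 2 (every backdoor path blocked by {Ff}):
  P1: blocked at collider Je (neither it nor any descendant is in the conditioning set).
  P2: blocked at collider Je (neither it nor any descendant is in the conditioning set).
{Ff} does not satisfy the backdoor criterion.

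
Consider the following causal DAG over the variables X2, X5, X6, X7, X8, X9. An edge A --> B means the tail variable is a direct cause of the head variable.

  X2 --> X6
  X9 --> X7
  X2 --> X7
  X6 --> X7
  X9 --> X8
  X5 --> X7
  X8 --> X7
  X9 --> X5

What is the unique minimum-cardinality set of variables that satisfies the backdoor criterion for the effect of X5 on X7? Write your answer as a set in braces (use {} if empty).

{X9}

Variables eligible for adjustment (non-descendants of X5, excluding X5 and X7): {X2, X6, X8, X9}.
Backdoor paths from X5 to X7:
  P1: X5 <- X9 -> X8 -> X7
  P2: X5 <- X9 -> X7
The empty set is not sufficient: P1 (X5 <- X9 -> X8 -> X7) has no collider blocking it and no conditioned non-collider, so it is open.
Try {X9}:
  P1: blocked at fork node X9 ∈ conditioning set.
  P2: blocked at fork node X9 ∈ conditioning set.
{X9} contains no descendant of X5 and blocks every backdoor path.
No other singleton works — e.g. {X8} leaves P2 open — so {X9} is the unique smallest valid adjustment set.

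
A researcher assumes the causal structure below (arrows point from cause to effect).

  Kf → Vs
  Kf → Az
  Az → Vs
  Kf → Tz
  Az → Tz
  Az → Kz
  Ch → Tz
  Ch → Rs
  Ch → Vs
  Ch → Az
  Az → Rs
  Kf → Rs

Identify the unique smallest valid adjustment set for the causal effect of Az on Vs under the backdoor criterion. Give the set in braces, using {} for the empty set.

Variables eligible for adjustment (non-descendants of Az, excluding Az and Vs): {Ch, Kf}.
Backdoor paths from Az to Vs:
  P1: Az <- Ch -> Tz <- Kf -> Vs
  P2: Az <- Ch -> Vs
  P3: Az <- Ch -> Rs <- Kf -> Vs
  P4: Az <- Kf -> Tz <- Ch -> Vs
  P5: Az <- Kf -> Vs
  P6: Az <- Kf -> Rs <- Ch -> Vs
The empty set is not sufficient: P2 (Az <- Ch -> Vs) has no collider blocking it and no conditioned non-collider, so it is open.
Try {Ch, Kf}:
  P1: blocked at fork node Ch ∈ conditioning set.
  P2: blocked at fork node Ch ∈ conditioning set.
  P3: blocked at fork node Ch ∈ conditioning set.
  P4: blocked at fork node Kf ∈ conditioning set.
  P5: blocked at fork node Kf ∈ conditioning set.
  P6: blocked at fork node Kf ∈ conditioning set.
{Ch, Kf} contains no descendant of Az and blocks every backdoor path.
Every element of {Ch, Kf} is needed (dropping Ch leaves P2 open; dropping Kf leaves P5 open), so no proper subset is valid.
Among all size-2 subsets of the eligible variables, only {Ch, Kf} blocks every backdoor path, so it is the unique smallest valid adjustment set.

{Ch, Kf}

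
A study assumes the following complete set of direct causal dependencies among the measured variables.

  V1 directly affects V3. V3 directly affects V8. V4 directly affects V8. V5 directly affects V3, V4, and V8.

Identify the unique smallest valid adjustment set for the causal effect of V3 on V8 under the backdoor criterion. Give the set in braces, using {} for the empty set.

{V5}

Variables eligible for adjustment (non-descendants of V3, excluding V3 and V8): {V1, V4, V5}.
Backdoor paths from V3 to V8:
  P1: V3 <- V5 -> V4 -> V8
  P2: V3 <- V5 -> V8
The empty set is not sufficient: P1 (V3 <- V5 -> V4 -> V8) has no collider blocking it and no conditioned non-collider, so it is open.
Try {V5}:
  P1: blocked at fork node V5 ∈ conditioning set.
  P2: blocked at fork node V5 ∈ conditioning set.
{V5} contains no descendant of V3 and blocks every backdoor path.
No other singleton works — e.g. {V1} leaves P1 open — so {V5} is the unique smallest valid adjustment set.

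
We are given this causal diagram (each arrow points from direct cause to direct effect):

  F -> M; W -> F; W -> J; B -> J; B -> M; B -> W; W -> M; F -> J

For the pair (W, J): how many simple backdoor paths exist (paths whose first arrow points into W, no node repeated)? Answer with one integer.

2

A backdoor path from W to J is any simple undirected path whose first edge points into W (i.e. leaves W via a parent).
Parents of W: {B}.
Enumerating:
  P1: W <- B -> J
  P2: W <- B -> M <- F -> J
That exhausts the simple backdoor paths. Count: 2.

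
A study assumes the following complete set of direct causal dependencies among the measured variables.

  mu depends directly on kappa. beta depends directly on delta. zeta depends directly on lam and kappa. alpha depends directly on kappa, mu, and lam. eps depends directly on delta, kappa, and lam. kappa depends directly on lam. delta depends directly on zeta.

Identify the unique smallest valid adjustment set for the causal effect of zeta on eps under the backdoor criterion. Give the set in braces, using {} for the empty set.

{kappa, lam}

Variables eligible for adjustment (non-descendants of zeta, excluding zeta and eps): {alpha, kappa, lam, mu}.
Backdoor paths from zeta to eps:
  P1: zeta <- lam -> kappa -> eps
  P2: zeta <- lam -> eps
  P3: zeta <- lam -> alpha <- kappa -> eps
  P4: zeta <- lam -> alpha <- mu <- kappa -> eps
  P5: zeta <- kappa <- lam -> eps
  P6: zeta <- kappa -> mu -> alpha <- lam -> eps
  P7: zeta <- kappa -> eps
  P8: zeta <- kappa -> alpha <- lam -> eps
The empty set is not sufficient: P1 (zeta <- lam -> kappa -> eps) has no collider blocking it and no conditioned non-collider, so it is open.
Try {kappa, lam}:
  P1: blocked at fork node lam ∈ conditioning set.
  P2: blocked at fork node lam ∈ conditioning set.
  P3: blocked at fork node lam ∈ conditioning set.
  P4: blocked at fork node lam ∈ conditioning set.
  P5: blocked at chain node kappa ∈ conditioning set.
  P6: blocked at fork node kappa ∈ conditioning set.
  P7: blocked at fork node kappa ∈ conditioning set.
  P8: blocked at fork node kappa ∈ conditioning set.
{kappa, lam} contains no descendant of zeta and blocks every backdoor path.
Every element of {kappa, lam} is needed (dropping kappa leaves P7 open; dropping lam leaves P2 open), so no proper subset is valid.
Among all size-2 subsets of the eligible variables, only {kappa, lam} blocks every backdoor path, so it is the unique smallest valid adjustment set.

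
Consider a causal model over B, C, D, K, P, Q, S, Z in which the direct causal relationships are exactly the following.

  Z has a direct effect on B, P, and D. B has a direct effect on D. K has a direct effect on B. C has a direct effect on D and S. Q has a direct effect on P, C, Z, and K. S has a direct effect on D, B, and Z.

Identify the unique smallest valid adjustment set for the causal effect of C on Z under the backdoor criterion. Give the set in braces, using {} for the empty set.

{Q}

Variables eligible for adjustment (non-descendants of C, excluding C and Z): {K, Q}.
Backdoor paths from C to Z:
  P1: C <- Q -> K -> B <- S -> Z
  P2: C <- Q -> K -> B <- S -> D <- Z
  P3: C <- Q -> K -> B <- Z
  P4: C <- Q -> K -> B -> D <- S -> Z
  P5: C <- Q -> K -> B -> D <- Z
  P6: C <- Q -> Z
  P7: C <- Q -> P <- Z
The empty set is not sufficient: P6 (C <- Q -> Z) has no collider blocking it and no conditioned non-collider, so it is open.
Try {Q}:
  P1: blocked at fork node Q ∈ conditioning set.
  P2: blocked at fork node Q ∈ conditioning set.
  P3: blocked at fork node Q ∈ conditioning set.
  P4: blocked at fork node Q ∈ conditioning set.
  P5: blocked at fork node Q ∈ conditioning set.
  P6: blocked at fork node Q ∈ conditioning set.
  P7: blocked at fork node Q ∈ conditioning set.
{Q} contains no descendant of C and blocks every backdoor path.
No other singleton works — e.g. {K} leaves P6 open — so {Q} is the unique smallest valid adjustment set.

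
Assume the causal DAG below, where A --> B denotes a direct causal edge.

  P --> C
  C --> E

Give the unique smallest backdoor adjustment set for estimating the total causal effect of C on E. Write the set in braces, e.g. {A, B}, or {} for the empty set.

{}

Variables eligible for adjustment (non-descendants of C, excluding C and E): {P}.
Backdoor paths from C to E:
  (none)
With no backdoor paths the empty set already satisfies the criterion, and it is trivially minimal.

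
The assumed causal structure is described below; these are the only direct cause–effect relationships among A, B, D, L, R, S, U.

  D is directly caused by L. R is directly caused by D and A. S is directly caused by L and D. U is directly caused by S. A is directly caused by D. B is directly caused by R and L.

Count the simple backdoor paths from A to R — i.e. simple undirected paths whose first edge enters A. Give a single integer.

3

A backdoor path from A to R is any simple undirected path whose first edge points into A (i.e. leaves A via a parent).
Parents of A: {D}.
Enumerating:
  P1: A <- D <- L -> B <- R
  P2: A <- D -> S <- L -> B <- R
  P3: A <- D -> R
That exhausts the simple backdoor paths. Count: 3.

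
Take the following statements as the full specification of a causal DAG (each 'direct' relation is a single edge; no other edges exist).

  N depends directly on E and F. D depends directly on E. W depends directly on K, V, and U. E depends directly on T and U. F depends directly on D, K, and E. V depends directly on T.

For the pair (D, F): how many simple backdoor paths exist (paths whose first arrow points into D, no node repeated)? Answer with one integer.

4

A backdoor path from D to F is any simple undirected path whose first edge points into D (i.e. leaves D via a parent).
Parents of D: {E}.
Enumerating:
  P1: D <- E <- T -> V -> W <- K -> F
  P2: D <- E <- U -> W <- K -> F
  P3: D <- E -> F
  P4: D <- E -> N <- F
That exhausts the simple backdoor paths. Count: 4.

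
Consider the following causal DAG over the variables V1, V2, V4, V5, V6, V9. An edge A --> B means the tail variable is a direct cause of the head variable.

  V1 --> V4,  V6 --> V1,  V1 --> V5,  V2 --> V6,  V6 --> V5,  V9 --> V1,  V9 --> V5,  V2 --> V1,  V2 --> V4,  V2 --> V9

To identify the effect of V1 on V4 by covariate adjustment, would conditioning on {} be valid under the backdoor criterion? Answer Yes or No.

No

Backdoor paths from V1 to V4 (paths whose first edge points into V1):
  P1: V1 <- V2 -> V4
  P2: V1 <- V6 <- V2 -> V4
  P3: V1 <- V6 -> V5 <- V9 <- V2 -> V4
  P4: V1 <- V9 <- V2 -> V4
  P5: V1 <- V9 -> V5 <- V6 <- V2 -> V4
Condition 1 (no descendant of V1 in the set): holds — descendants of V1 are {V4, V5}; none are in {}.
Condition 2 (every backdoor path blocked by {}):
  P1: open — no interior node is in the conditioning set.
  P2: open — no interior node is in the conditioning set.
  P3: blocked at collider V5 (neither it nor any descendant is in the conditioning set).
  P4: open — no interior node is in the conditioning set.
  P5: blocked at collider V5 (neither it nor any descendant is in the conditioning set).
{} does not satisfy the backdoor criterion.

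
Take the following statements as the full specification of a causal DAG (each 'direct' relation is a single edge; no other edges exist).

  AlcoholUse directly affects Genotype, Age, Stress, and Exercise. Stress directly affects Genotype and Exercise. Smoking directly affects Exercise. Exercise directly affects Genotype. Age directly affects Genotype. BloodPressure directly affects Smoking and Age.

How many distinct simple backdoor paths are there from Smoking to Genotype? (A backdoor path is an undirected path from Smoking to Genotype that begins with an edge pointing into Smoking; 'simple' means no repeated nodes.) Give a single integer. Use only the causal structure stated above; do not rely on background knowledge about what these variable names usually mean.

6

A backdoor path from Smoking to Genotype is any simple undirected path whose first edge points into Smoking (i.e. leaves Smoking via a parent).
Parents of Smoking: {BloodPressure}.
Enumerating:
  P1: Smoking <- BloodPressure -> Age <- AlcoholUse -> Stress -> Exercise -> Genotype
  P2: Smoking <- BloodPressure -> Age <- AlcoholUse -> Stress -> Genotype
  P3: Smoking <- BloodPressure -> Age <- AlcoholUse -> Exercise <- Stress -> Genotype
  P4: Smoking <- BloodPressure -> Age <- AlcoholUse -> Exercise -> Genotype
  P5: Smoking <- BloodPressure -> Age <- AlcoholUse -> Genotype
  P6: Smoking <- BloodPressure -> Age -> Genotype
That exhausts the simple backdoor paths. Count: 6.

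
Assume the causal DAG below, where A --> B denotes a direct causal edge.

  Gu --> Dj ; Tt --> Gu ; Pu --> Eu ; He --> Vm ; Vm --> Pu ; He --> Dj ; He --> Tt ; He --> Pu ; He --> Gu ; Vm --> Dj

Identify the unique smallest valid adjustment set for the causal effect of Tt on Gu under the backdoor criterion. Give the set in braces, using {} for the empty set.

Variables eligible for adjustment (non-descendants of Tt, excluding Tt and Gu): {Eu, He, Pu, Vm}.
Backdoor paths from Tt to Gu:
  P1: Tt <- He -> Gu
  P2: Tt <- He -> Vm -> Dj <- Gu
  P3: Tt <- He -> Pu <- Vm -> Dj <- Gu
  P4: Tt <- He -> Dj <- Gu
The empty set is not sufficient: P1 (Tt <- He -> Gu) has no collider blocking it and no conditioned non-collider, so it is open.
Try {He}:
  P1: blocked at fork node He ∈ conditioning set.
  P2: blocked at fork node He ∈ conditioning set.
  P3: blocked at fork node He ∈ conditioning set.
  P4: blocked at fork node He ∈ conditioning set.
{He} contains no descendant of Tt and blocks every backdoor path.
No other singleton works — e.g. {Vm} leaves P1 open — so {He} is the unique smallest valid adjustment set.

{He}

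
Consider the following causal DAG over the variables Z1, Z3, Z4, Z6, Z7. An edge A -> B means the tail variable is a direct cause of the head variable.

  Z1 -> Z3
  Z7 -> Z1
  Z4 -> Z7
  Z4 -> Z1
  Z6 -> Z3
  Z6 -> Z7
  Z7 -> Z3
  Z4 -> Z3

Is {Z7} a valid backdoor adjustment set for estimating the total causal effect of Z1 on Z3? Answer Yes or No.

No

Backdoor paths from Z1 to Z3 (paths whose first edge points into Z1):
  P1: Z1 <- Z4 -> Z7 <- Z6 -> Z3
  P2: Z1 <- Z4 -> Z7 -> Z3
  P3: Z1 <- Z4 -> Z3
  P4: Z1 <- Z7 <- Z4 -> Z3
  P5: Z1 <- Z7 <- Z6 -> Z3
  P6: Z1 <- Z7 -> Z3
Condition 1 (no descendant of Z1 in the set): holds — descendants of Z1 are {Z3}; none are in {Z7}.
Condition 2 (every backdoor path blocked by {Z7}):
  P1: open — collider(s) Z7 are conditioned on (or have a conditioned descendant) and no non-collider on the path is in the set.
  P2: blocked at chain node Z7 ∈ conditioning set.
  P3: open — no interior node is in the conditioning set.
  P4: blocked at chain node Z7 ∈ conditioning set.
  P5: blocked at chain node Z7 ∈ conditioning set.
  P6: blocked at fork node Z7 ∈ conditioning set.
{Z7} does not satisfy the backdoor criterion.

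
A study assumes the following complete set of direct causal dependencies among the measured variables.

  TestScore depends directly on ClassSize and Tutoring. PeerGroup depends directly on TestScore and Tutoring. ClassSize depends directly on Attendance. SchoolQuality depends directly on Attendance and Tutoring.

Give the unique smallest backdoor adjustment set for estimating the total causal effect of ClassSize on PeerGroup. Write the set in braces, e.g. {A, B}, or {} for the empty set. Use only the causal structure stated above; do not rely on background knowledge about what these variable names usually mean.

{}

Variables eligible for adjustment (non-descendants of ClassSize, excluding ClassSize and PeerGroup): {Attendance, SchoolQuality, Tutoring}.
Backdoor paths from ClassSize to PeerGroup:
  P1: ClassSize <- Attendance -> SchoolQuality <- Tutoring -> TestScore -> PeerGroup
  P2: ClassSize <- Attendance -> SchoolQuality <- Tutoring -> PeerGroup
Each backdoor path contains an unconditioned collider, so every path is already blocked with the empty conditioning set:
  P1: blocked at collider SchoolQuality (neither it nor any descendant is in the conditioning set).
  P2: blocked at collider SchoolQuality (neither it nor any descendant is in the conditioning set).
The empty set is therefore the unique smallest valid set.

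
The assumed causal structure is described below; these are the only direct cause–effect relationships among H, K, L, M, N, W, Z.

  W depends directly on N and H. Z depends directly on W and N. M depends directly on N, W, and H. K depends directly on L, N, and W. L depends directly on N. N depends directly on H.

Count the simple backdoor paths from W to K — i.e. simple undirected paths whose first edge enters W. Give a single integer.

6

A backdoor path from W to K is any simple undirected path whose first edge points into W (i.e. leaves W via a parent).
Parents of W: {H, N}.
Enumerating:
  P1: W <- H -> N -> L -> K
  P2: W <- H -> N -> K
  P3: W <- H -> M <- N -> L -> K
  P4: W <- H -> M <- N -> K
  P5: W <- N -> L -> K
  P6: W <- N -> K
That exhausts the simple backdoor paths. Count: 6.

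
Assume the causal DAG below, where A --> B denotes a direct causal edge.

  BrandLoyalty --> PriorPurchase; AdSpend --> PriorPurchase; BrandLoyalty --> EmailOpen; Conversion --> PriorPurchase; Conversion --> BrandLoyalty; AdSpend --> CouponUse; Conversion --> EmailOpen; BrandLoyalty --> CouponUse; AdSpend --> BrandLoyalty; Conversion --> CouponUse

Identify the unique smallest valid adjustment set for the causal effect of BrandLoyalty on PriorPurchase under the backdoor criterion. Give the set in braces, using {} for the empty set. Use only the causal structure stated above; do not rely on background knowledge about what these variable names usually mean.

{AdSpend, Conversion}

Variables eligible for adjustment (non-descendants of BrandLoyalty, excluding BrandLoyalty and PriorPurchase): {AdSpend, Conversion}.
Backdoor paths from BrandLoyalty to PriorPurchase:
  P1: BrandLoyalty <- Conversion -> CouponUse <- AdSpend -> PriorPurchase
  P2: BrandLoyalty <- Conversion -> PriorPurchase
  P3: BrandLoyalty <- AdSpend -> CouponUse <- Conversion -> PriorPurchase
  P4: BrandLoyalty <- AdSpend -> PriorPurchase
The empty set is not sufficient: P2 (BrandLoyalty <- Conversion -> PriorPurchase) has no collider blocking it and no conditioned non-collider, so it is open.
Try {AdSpend, Conversion}:
  P1: blocked at fork node Conversion ∈ conditioning set.
  P2: blocked at fork node Conversion ∈ conditioning set.
  P3: blocked at fork node AdSpend ∈ conditioning set.
  P4: blocked at fork node AdSpend ∈ conditioning set.
{AdSpend, Conversion} contains no descendant of BrandLoyalty and blocks every backdoor path.
Every element of {AdSpend, Conversion} is needed (dropping AdSpend leaves P4 open; dropping Conversion leaves P2 open), so no proper subset is valid.
Among all size-2 subsets of the eligible variables, only {AdSpend, Conversion} blocks every backdoor path, so it is the unique smallest valid adjustment set.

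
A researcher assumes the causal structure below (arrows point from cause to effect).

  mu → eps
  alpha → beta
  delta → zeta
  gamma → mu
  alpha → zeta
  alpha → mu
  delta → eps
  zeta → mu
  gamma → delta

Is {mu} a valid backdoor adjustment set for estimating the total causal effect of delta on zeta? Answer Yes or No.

No

Backdoor paths from delta to zeta (paths whose first edge points into delta):
  P1: delta <- gamma -> mu <- alpha -> zeta
  P2: delta <- gamma -> mu <- zeta
Condition 1 (no descendant of delta in the set): FAILS — mu is a descendant of delta.
Condition 2 (every backdoor path blocked by {mu}):
  P1: open — collider(s) mu are conditioned on (or have a conditioned descendant) and no non-collider on the path is in the set.
  P2: open — collider(s) mu are conditioned on (or have a conditioned descendant) and no non-collider on the path is in the set.
{mu} does not satisfy the backdoor criterion.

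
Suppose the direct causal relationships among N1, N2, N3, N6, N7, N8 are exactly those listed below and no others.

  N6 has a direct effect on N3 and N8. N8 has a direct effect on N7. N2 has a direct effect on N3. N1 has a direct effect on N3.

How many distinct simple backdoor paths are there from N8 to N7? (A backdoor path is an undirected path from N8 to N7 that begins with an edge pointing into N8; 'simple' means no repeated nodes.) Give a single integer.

A backdoor path from N8 to N7 is any simple undirected path whose first edge points into N8 (i.e. leaves N8 via a parent).
Parents of N8: {N6}.
No simple path from any parent of N8 reaches N7 without revisiting N8, so there are no backdoor paths.

0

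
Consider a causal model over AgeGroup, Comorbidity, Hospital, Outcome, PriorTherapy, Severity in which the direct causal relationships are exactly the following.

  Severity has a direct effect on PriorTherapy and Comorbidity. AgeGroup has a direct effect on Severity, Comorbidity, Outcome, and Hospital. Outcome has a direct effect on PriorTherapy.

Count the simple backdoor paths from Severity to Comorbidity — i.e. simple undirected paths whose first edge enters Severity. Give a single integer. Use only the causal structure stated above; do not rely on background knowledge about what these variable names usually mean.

1

A backdoor path from Severity to Comorbidity is any simple undirected path whose first edge points into Severity (i.e. leaves Severity via a parent).
Parents of Severity: {AgeGroup}.
Enumerating:
  P1: Severity <- AgeGroup -> Comorbidity
That exhausts the simple backdoor paths. Count: 1.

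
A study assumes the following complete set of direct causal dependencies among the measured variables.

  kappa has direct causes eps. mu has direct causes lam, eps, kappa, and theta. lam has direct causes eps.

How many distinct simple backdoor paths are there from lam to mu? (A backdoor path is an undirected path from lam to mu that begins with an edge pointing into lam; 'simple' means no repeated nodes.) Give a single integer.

A backdoor path from lam to mu is any simple undirected path whose first edge points into lam (i.e. leaves lam via a parent).
Parents of lam: {eps}.
Enumerating:
  P1: lam <- eps -> kappa -> mu
  P2: lam <- eps -> mu
That exhausts the simple backdoor paths. Count: 2.

2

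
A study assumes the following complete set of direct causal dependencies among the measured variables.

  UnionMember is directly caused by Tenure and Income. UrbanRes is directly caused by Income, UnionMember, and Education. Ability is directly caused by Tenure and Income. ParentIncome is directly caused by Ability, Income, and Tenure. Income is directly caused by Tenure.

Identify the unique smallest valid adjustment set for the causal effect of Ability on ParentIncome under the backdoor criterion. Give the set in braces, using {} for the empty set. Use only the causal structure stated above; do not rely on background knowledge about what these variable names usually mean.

{Income, Tenure}

Variables eligible for adjustment (non-descendants of Ability, excluding Ability and ParentIncome): {Education, Income, Tenure, UnionMember, UrbanRes}.
Backdoor paths from Ability to ParentIncome:
  P1: Ability <- Tenure -> Income -> ParentIncome
  P2: Ability <- Tenure -> UnionMember <- Income -> ParentIncome
  P3: Ability <- Tenure -> UnionMember -> UrbanRes <- Income -> ParentIncome
  P4: Ability <- Tenure -> ParentIncome
  P5: Ability <- Income <- Tenure -> ParentIncome
  P6: Ability <- Income -> UnionMember <- Tenure -> ParentIncome
  P7: Ability <- Income -> UrbanRes <- UnionMember <- Tenure -> ParentIncome
  P8: Ability <- Income -> ParentIncome
The empty set is not sufficient: P1 (Ability <- Tenure -> Income -> ParentIncome) has no collider blocking it and no conditioned non-collider, so it is open.
Try {Income, Tenure}:
  P1: blocked at fork node Tenure ∈ conditioning set.
  P2: blocked at fork node Tenure ∈ conditioning set.
  P3: blocked at fork node Tenure ∈ conditioning set.
  P4: blocked at fork node Tenure ∈ conditioning set.
  P5: blocked at chain node Income ∈ conditioning set.
  P6: blocked at fork node Income ∈ conditioning set.
  P7: blocked at fork node Income ∈ conditioning set.
  P8: blocked at fork node Income ∈ conditioning set.
{Income, Tenure} contains no descendant of Ability and blocks every backdoor path.
Every element of {Income, Tenure} is needed (dropping Income leaves P8 open; dropping Tenure leaves P4 open), so no proper subset is valid.
Among all size-2 subsets of the eligible variables, only {Income, Tenure} blocks every backdoor path, so it is the unique smallest valid adjustment set.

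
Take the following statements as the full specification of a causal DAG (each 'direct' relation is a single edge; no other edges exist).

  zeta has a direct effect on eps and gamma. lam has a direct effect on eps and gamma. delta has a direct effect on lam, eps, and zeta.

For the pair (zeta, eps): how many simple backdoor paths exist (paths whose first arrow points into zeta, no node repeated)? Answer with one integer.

2

A backdoor path from zeta to eps is any simple undirected path whose first edge points into zeta (i.e. leaves zeta via a parent).
Parents of zeta: {delta}.
Enumerating:
  P1: zeta <- delta -> lam -> eps
  P2: zeta <- delta -> eps
That exhausts the simple backdoor paths. Count: 2.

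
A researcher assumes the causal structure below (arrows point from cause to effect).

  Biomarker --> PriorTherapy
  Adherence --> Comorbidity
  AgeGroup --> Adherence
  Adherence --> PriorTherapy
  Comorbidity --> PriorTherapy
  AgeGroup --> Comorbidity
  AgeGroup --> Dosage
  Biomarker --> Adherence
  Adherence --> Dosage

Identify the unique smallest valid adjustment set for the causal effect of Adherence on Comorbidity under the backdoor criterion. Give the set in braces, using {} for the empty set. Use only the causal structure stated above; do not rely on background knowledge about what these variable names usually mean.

Variables eligible for adjustment (non-descendants of Adherence, excluding Adherence and Comorbidity): {AgeGroup, Biomarker}.
Backdoor paths from Adherence to Comorbidity:
  P1: Adherence <- Biomarker -> PriorTherapy <- Comorbidity
  P2: Adherence <- AgeGroup -> Comorbidity
The empty set is not sufficient: P2 (Adherence <- AgeGroup -> Comorbidity) has no collider blocking it and no conditioned non-collider, so it is open.
Try {AgeGroup}:
  P1: blocked at collider PriorTherapy (neither it nor any descendant is in the conditioning set).
  P2: blocked at fork node AgeGroup ∈ conditioning set.
{AgeGroup} contains no descendant of Adherence and blocks every backdoor path.
No other singleton works — e.g. {Biomarker} leaves P2 open — so {AgeGroup} is the unique smallest valid adjustment set.

{AgeGroup}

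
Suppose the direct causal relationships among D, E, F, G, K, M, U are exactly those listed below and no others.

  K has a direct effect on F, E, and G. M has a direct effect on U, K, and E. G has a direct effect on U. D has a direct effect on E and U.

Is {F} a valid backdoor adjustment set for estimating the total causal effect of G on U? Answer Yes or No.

Backdoor paths from G to U (paths whose first edge points into G):
  P1: G <- K <- M -> E <- D -> U
  P2: G <- K <- M -> U
  P3: G <- K -> E <- D -> U
  P4: G <- K -> E <- M -> U
Condition 1 (no descendant of G in the set): holds — descendants of G are {U}; none are in {F}.
Condition 2 (every backdoor path blocked by {F}):
  P1: blocked at collider E (neither it nor any descendant is in the conditioning set).
  P2: open — no interior node is in the conditioning set.
  P3: blocked at collider E (neither it nor any descendant is in the conditioning set).
  P4: blocked at collider E (neither it nor any descendant is in the conditioning set).
{F} does not satisfy the backdoor criterion.

No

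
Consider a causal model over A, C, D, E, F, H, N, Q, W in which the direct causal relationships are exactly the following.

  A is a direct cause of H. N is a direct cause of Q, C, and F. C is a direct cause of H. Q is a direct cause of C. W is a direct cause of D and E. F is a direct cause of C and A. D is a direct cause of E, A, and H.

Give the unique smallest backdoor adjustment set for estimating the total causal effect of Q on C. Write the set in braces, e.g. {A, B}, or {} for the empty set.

{N}

Variables eligible for adjustment (non-descendants of Q, excluding Q and C): {A, D, E, F, N, W}.
Backdoor paths from Q to C:
  P1: Q <- N -> F -> A <- D -> H <- C
  P2: Q <- N -> F -> A -> H <- C
  P3: Q <- N -> F -> C
  P4: Q <- N -> C
The empty set is not sufficient: P3 (Q <- N -> F -> C) has no collider blocking it and no conditioned non-collider, so it is open.
Try {N}:
  P1: blocked at fork node N ∈ conditioning set.
  P2: blocked at fork node N ∈ conditioning set.
  P3: blocked at fork node N ∈ conditioning set.
  P4: blocked at fork node N ∈ conditioning set.
{N} contains no descendant of Q and blocks every backdoor path.
No other singleton works — e.g. {W} leaves P3 open — so {N} is the unique smallest valid adjustment set.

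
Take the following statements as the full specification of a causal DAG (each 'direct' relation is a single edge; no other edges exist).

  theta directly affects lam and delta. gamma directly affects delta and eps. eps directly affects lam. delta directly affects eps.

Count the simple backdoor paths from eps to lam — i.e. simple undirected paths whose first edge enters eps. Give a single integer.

A backdoor path from eps to lam is any simple undirected path whose first edge points into eps (i.e. leaves eps via a parent).
Parents of eps: {delta, gamma}.
Enumerating:
  P1: eps <- gamma -> delta <- theta -> lam
  P2: eps <- delta <- theta -> lam
That exhausts the simple backdoor paths. Count: 2.

2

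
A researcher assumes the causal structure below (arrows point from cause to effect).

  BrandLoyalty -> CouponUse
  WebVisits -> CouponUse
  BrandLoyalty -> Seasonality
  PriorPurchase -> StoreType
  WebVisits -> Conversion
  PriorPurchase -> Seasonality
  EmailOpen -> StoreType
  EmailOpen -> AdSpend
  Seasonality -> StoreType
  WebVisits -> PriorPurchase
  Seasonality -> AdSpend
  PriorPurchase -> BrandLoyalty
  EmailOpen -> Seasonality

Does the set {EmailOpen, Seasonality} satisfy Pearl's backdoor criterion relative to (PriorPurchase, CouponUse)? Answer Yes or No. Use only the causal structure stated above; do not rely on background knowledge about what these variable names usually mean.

Backdoor paths from PriorPurchase to CouponUse (paths whose first edge points into PriorPurchase):
  P1: PriorPurchase <- WebVisits -> CouponUse
Condition 1 (no descendant of PriorPurchase in the set): FAILS — Seasonality is a descendant of PriorPurchase.
Condition 2 (every backdoor path blocked by {EmailOpen, Seasonality}):
  P1: open — no interior node is in the conditioning set.
{EmailOpen, Seasonality} does not satisfy the backdoor criterion.

No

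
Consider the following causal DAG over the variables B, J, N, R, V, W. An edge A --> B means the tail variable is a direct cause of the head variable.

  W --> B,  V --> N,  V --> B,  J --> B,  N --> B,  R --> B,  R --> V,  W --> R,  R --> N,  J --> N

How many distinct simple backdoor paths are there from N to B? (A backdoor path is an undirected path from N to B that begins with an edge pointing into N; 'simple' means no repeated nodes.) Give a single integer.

7

A backdoor path from N to B is any simple undirected path whose first edge points into N (i.e. leaves N via a parent).
Parents of N: {J, R, V}.
Enumerating:
  P1: N <- R <- W -> B
  P2: N <- R -> V -> B
  P3: N <- R -> B
  P4: N <- V <- R <- W -> B
  P5: N <- V <- R -> B
  P6: N <- V -> B
  P7: N <- J -> B
That exhausts the simple backdoor paths. Count: 7.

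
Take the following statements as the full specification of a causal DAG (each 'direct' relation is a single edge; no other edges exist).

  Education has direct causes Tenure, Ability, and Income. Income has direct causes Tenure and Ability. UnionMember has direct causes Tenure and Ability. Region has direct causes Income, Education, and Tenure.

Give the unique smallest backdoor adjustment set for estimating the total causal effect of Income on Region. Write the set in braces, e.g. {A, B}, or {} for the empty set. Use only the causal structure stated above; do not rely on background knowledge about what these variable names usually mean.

Variables eligible for adjustment (non-descendants of Income, excluding Income and Region): {Ability, Tenure, UnionMember}.
Backdoor paths from Income to Region:
  P1: Income <- Tenure -> UnionMember <- Ability -> Education -> Region
  P2: Income <- Tenure -> Education -> Region
  P3: Income <- Tenure -> Region
  P4: Income <- Ability -> UnionMember <- Tenure -> Education -> Region
  P5: Income <- Ability -> UnionMember <- Tenure -> Region
  P6: Income <- Ability -> Education <- Tenure -> Region
  P7: Income <- Ability -> Education -> Region
The empty set is not sufficient: P2 (Income <- Tenure -> Education -> Region) has no collider blocking it and no conditioned non-collider, so it is open.
Try {Ability, Tenure}:
  P1: blocked at fork node Tenure ∈ conditioning set.
  P2: blocked at fork node Tenure ∈ conditioning set.
  P3: blocked at fork node Tenure ∈ conditioning set.
  P4: blocked at fork node Ability ∈ conditioning set.
  P5: blocked at fork node Ability ∈ conditioning set.
  P6: blocked at fork node Ability ∈ conditioning set.
  P7: blocked at fork node Ability ∈ conditioning set.
{Ability, Tenure} contains no descendant of Income and blocks every backdoor path.
Every element of {Ability, Tenure} is needed (dropping Ability leaves P7 open; dropping Tenure leaves P2 open), so no proper subset is valid.
Among all size-2 subsets of the eligible variables, only {Ability, Tenure} blocks every backdoor path, so it is the unique smallest valid adjustment set.

{Ability, Tenure}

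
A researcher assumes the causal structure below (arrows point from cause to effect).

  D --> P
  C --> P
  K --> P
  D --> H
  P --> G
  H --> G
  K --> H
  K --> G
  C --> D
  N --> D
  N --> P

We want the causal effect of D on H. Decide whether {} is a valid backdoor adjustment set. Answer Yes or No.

Backdoor paths from D to H (paths whose first edge points into D):
  P1: D <- C -> P <- K -> H
  P2: D <- C -> P <- K -> G <- H
  P3: D <- C -> P -> G <- K -> H
  P4: D <- C -> P -> G <- H
  P5: D <- N -> P <- K -> H
  P6: D <- N -> P <- K -> G <- H
  P7: D <- N -> P -> G <- K -> H
  P8: D <- N -> P -> G <- H
Condition 1 (no descendant of D in the set): holds — descendants of D are {G, H, P}; none are in {}.
Condition 2 (every backdoor path blocked by {}):
  P1: blocked at collider P (neither it nor any descendant is in the conditioning set).
  P2: blocked at collider P (neither it nor any descendant is in the conditioning set).
  P3: blocked at collider G (neither it nor any descendant is in the conditioning set).
  P4: blocked at collider G (neither it nor any descendant is in the conditioning set).
  P5: blocked at collider P (neither it nor any descendant is in the conditioning set).
  P6: blocked at collider P (neither it nor any descendant is in the conditioning set).
  P7: blocked at collider G (neither it nor any descendant is in the conditioning set).
  P8: blocked at collider G (neither it nor any descendant is in the conditioning set).
{} satisfies the backdoor criterion.

Yes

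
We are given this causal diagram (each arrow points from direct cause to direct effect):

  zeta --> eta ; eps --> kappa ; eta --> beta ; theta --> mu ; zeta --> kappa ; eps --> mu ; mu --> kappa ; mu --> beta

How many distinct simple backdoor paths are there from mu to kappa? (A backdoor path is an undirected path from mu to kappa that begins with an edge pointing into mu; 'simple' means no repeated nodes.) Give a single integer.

1

A backdoor path from mu to kappa is any simple undirected path whose first edge points into mu (i.e. leaves mu via a parent).
Parents of mu: {eps, theta}.
Enumerating:
  P1: mu <- eps -> kappa
That exhausts the simple backdoor paths. Count: 1.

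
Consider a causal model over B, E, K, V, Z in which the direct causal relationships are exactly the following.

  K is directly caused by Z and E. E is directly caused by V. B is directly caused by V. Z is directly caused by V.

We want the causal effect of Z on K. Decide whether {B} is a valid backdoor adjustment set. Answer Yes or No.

No

Backdoor paths from Z to K (paths whose first edge points into Z):
  P1: Z <- V -> E -> K
Condition 1 (no descendant of Z in the set): holds — descendants of Z are {K}; none are in {B}.
Condition 2 (every backdoor path blocked by {B}):
  P1: open — no interior node is in the conditioning set.
{B} does not satisfy the backdoor criterion.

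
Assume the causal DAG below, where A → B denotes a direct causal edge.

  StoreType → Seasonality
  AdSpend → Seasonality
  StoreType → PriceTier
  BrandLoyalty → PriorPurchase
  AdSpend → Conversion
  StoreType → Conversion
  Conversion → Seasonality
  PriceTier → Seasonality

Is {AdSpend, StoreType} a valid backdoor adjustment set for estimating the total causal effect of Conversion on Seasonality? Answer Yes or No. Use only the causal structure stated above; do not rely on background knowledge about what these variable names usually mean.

Backdoor paths from Conversion to Seasonality (paths whose first edge points into Conversion):
  P1: Conversion <- StoreType -> PriceTier -> Seasonality
  P2: Conversion <- StoreType -> Seasonality
  P3: Conversion <- AdSpend -> Seasonality
Condition 1 (no descendant of Conversion in the set): holds — descendants of Conversion are {Seasonality}; none are in {AdSpend, StoreType}.
Condition 2 (every backdoor path blocked by {AdSpend, StoreType}):
  P1: blocked at fork node StoreType ∈ conditioning set.
  P2: blocked at fork node StoreType ∈ conditioning set.
  P3: blocked at fork node AdSpend ∈ conditioning set.
{AdSpend, StoreType} satisfies the backdoor criterion.

Yes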